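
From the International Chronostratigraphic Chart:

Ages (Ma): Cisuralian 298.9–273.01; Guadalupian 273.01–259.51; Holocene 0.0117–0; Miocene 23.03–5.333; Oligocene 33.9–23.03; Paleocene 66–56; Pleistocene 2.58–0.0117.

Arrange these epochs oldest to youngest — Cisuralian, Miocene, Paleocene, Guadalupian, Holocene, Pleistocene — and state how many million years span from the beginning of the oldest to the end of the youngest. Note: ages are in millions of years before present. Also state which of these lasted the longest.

Start ages (Ma): Cisuralian 298.9, Guadalupian 273.01, Paleocene 66, Miocene 23.03, Pleistocene 2.58, Holocene 0.0117.
Ordered oldest to youngest: Cisuralian, Guadalupian, Paleocene, Miocene, Pleistocene, Holocene.
Span = 298.9 − 0 = 298.9 Myr.
Durations: Cisuralian 25.89, Guadalupian 13.5, Paleocene 10, Pleistocene 2.5683, Miocene 17.697, Holocene 0.0117 → longest is Cisuralian (25.89 Myr).

Cisuralian, Guadalupian, Paleocene, Miocene, Pleistocene, Holocene; total span 298.9 Myr; longest is Cisuralian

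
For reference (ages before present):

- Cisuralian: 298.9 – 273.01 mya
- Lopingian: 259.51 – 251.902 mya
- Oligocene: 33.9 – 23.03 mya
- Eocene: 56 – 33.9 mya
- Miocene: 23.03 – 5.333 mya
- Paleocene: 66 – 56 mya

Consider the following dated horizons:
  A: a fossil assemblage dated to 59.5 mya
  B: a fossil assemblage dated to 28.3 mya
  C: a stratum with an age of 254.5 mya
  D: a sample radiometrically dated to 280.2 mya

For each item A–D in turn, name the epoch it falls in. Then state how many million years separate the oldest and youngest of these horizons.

Match each age against the start–end ranges in the excerpt: A = 59.5 Ma → Paleocene (66–56); B = 28.3 Ma → Oligocene (33.9–23.03); C = 254.5 Ma → Lopingian (259.51–251.902); D = 280.2 Ma → Cisuralian (298.9–273.01).
The largest age is 280.2 Ma and the smallest is 28.3 Ma; their difference is 251.9 Myr.

A — Paleocene; B — Oligocene; C — Lopingian; D — Cisuralian; span 251.9 million years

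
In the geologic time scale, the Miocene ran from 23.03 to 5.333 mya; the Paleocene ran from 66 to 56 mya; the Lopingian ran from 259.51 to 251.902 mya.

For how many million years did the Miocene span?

17.697 million years

23.03 − 5.333 = 17.697 million years.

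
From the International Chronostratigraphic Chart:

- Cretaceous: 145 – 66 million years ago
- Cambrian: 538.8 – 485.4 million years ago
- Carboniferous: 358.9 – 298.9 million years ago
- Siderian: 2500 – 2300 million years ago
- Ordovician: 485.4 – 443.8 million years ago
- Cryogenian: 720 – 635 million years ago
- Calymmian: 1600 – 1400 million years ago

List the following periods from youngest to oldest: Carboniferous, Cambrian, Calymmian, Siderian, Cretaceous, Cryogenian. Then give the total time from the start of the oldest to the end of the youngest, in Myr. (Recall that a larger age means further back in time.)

Cretaceous, Carboniferous, Cambrian, Cryogenian, Calymmian, Siderian; total span 2434 Myr

From the excerpt: Carboniferous 358.9–298.9; Cambrian 538.8–485.4; Calymmian 1600–1400; Siderian 2500–2300; Cretaceous 145–66; Cryogenian 720–635 (Ma).
Larger Ma is earlier, so the oldest is Siderian and the youngest is Cretaceous; youngest to oldest: Cretaceous, Carboniferous, Cambrian, Cryogenian, Calymmian, Siderian.
Oldest start 2500 minus youngest end 66 gives 2434 Myr overall.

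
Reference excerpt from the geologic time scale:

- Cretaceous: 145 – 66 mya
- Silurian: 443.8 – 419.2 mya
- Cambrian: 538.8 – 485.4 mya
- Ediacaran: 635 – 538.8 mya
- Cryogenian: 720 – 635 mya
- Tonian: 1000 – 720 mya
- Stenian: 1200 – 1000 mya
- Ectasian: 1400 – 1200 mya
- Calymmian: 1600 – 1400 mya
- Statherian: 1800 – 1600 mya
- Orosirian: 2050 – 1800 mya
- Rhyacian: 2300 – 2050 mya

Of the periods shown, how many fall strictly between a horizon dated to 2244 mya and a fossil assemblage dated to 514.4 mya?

2244 Ma sits inside the Rhyacian (2300–2050) and 514.4 Ma inside the Cambrian (538.8–485.4); neither of those is wholly between the two dates.
The listed periods lying completely between them are Orosirian, Statherian, Calymmian, Ectasian, Stenian, Tonian, Cryogenian, Ediacaran — 8 in all.

8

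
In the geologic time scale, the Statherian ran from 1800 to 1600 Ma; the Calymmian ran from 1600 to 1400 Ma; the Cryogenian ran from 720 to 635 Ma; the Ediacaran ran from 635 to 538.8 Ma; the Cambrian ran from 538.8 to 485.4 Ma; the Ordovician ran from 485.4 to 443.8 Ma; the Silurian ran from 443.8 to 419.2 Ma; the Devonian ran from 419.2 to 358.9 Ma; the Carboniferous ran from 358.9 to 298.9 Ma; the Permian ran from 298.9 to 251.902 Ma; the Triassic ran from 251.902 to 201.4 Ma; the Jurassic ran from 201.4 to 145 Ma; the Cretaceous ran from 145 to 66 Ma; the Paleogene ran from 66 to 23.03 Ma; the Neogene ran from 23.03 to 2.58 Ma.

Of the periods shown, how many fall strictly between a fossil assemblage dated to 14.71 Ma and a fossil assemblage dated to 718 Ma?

718 Ma sits inside the Cryogenian (720–635) and 14.71 Ma inside the Neogene (23.03–2.58); neither of those is wholly between the two dates.
The listed periods lying completely between them are Ediacaran, Cambrian, Ordovician, Silurian, Devonian, Carboniferous, Permian, Triassic, Jurassic, Cretaceous, Paleogene — 11 in all.

11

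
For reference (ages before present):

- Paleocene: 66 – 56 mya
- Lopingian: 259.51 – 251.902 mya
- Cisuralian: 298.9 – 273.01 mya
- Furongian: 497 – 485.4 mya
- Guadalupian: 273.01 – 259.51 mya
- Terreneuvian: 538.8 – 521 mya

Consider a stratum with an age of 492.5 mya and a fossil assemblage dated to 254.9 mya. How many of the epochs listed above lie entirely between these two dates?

2

The older date is 492.5 Ma and the younger is 254.9 Ma.
Epochs with start < 492.5 and end > 254.9 Ma: Cisuralian (298.9–273.01), Guadalupian (273.01–259.51).
That is 2 complete epochs.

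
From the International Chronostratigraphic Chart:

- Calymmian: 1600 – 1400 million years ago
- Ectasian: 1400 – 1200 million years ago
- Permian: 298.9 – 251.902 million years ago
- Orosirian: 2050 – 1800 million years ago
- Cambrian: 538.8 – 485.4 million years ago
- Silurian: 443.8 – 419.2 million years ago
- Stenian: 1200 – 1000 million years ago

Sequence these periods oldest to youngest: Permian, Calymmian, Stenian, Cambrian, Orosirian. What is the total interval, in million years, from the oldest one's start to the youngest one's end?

Orosirian → Calymmian → Stenian → Cambrian → Permian; total span 1798.098 Myr

Start ages (Ma): Orosirian 2050, Calymmian 1600, Stenian 1200, Cambrian 538.8, Permian 298.9.
Ordered oldest to youngest: Orosirian, Calymmian, Stenian, Cambrian, Permian.
Span = 2050 − 251.902 = 1798.098 Myr.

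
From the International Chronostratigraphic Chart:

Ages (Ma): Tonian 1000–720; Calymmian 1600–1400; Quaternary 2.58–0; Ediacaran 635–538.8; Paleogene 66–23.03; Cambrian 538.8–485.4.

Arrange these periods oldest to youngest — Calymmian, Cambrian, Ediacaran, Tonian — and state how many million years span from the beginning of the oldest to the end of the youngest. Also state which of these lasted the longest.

Calymmian, Tonian, Ediacaran, Cambrian; total span 1114.6 Myr; longest is Tonian

Start ages (Ma): Calymmian 1600, Tonian 1000, Ediacaran 635, Cambrian 538.8.
Ordered oldest to youngest: Calymmian, Tonian, Ediacaran, Cambrian.
Span = 1600 − 485.4 = 1114.6 Myr.
Durations: Tonian 280, Calymmian 200, Ediacaran 96.2, Cambrian 53.4 → longest is Tonian (280 Myr).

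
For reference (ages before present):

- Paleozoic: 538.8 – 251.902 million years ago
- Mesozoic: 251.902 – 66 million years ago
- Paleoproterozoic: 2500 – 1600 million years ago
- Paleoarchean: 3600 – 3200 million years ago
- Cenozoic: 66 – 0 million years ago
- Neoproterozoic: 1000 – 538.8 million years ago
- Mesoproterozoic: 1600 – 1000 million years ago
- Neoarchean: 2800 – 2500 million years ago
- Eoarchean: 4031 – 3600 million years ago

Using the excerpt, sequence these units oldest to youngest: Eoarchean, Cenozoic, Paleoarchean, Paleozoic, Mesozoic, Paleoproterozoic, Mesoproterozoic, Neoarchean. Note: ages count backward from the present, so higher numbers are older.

Eoarchean, then Paleoarchean, then Neoarchean, then Paleoproterozoic, then Mesoproterozoic, then Paleozoic, then Mesozoic, then Cenozoic

Read off each span (Ma): Eoarchean 4031–3600; Cenozoic 66–0; Paleoarchean 3600–3200; Paleozoic 538.8–251.902; Mesozoic 251.902–66; Paleoproterozoic 2500–1600; Mesoproterozoic 1600–1000; Neoarchean 2800–2500.
Larger Ma is older, so oldest→youngest is Eoarchean, Paleoarchean, Neoarchean, Paleoproterozoic, Mesoproterozoic, Paleozoic, Mesozoic, Cenozoic.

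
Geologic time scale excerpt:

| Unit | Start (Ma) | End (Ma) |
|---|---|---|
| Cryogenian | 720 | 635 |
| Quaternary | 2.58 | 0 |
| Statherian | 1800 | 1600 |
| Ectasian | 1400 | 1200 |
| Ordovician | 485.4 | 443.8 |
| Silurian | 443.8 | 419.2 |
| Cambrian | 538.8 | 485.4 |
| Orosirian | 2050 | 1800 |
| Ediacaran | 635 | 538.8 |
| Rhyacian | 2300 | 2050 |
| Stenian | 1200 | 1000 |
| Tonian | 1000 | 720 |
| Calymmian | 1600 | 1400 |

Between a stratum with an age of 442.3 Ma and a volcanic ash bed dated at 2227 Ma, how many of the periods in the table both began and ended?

10

2227 Ma sits inside the Rhyacian (2300–2050) and 442.3 Ma inside the Silurian (443.8–419.2); neither of those is wholly between the two dates.
The listed periods lying completely between them are Orosirian, Statherian, Calymmian, Ectasian, Stenian, Tonian, Cryogenian, Ediacaran, Cambrian, Ordovician — 10 in all.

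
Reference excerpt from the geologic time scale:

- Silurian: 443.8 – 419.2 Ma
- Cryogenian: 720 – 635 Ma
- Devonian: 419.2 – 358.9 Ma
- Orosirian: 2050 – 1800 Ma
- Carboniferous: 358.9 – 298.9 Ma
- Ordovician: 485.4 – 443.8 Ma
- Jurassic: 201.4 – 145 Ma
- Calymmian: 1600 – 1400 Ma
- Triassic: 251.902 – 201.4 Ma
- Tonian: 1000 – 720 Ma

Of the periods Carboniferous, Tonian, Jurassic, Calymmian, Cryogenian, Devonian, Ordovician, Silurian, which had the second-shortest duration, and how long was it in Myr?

Start − end for each: Carboniferous 358.9 − 298.9 = 60; Tonian 1000 − 720 = 280; Jurassic 201.4 − 145 = 56.4; Calymmian 1600 − 1400 = 200; Cryogenian 720 − 635 = 85; Devonian 419.2 − 358.9 = 60.3; Ordovician 485.4 − 443.8 = 41.6; Silurian 443.8 − 419.2 = 24.6.
Ranking these from shortest: Silurian < Ordovician < Jurassic < Carboniferous < Devonian < Cryogenian < Calymmian < Tonian.
Position 2 in that ranking is Ordovician, which lasted 41.6 Myr.

Ordovician, 41.6 million years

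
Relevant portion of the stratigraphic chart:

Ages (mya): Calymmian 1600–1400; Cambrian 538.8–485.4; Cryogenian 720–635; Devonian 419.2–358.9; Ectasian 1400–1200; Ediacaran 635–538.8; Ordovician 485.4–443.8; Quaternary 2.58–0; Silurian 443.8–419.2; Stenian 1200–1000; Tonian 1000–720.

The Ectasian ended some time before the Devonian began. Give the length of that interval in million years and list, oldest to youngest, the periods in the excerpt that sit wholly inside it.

780.8 million years; Stenian, Tonian, Cryogenian, Ediacaran, Cambrian, Ordovician, Silurian

The Ectasian closes at 1200 Ma and the Devonian opens at 419.2 Ma, so the interval is 1200 − 419.2 = 780.8 Myr.
A period fits inside if it starts at or after 1200 Ma and ends at or before 419.2 Ma; oldest first that gives Stenian, Tonian, Cryogenian, Ediacaran, Cambrian, Ordovician, Silurian.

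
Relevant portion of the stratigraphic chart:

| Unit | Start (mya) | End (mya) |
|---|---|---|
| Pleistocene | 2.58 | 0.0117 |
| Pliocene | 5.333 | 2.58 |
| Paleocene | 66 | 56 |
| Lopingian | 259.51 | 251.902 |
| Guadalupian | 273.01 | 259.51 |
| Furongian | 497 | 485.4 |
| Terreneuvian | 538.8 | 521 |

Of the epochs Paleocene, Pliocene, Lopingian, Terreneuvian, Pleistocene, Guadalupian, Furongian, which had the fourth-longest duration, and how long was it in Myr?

Start − end for each: Paleocene 66 − 56 = 10; Pliocene 5.333 − 2.58 = 2.753; Lopingian 259.51 − 251.902 = 7.608; Terreneuvian 538.8 − 521 = 17.8; Pleistocene 2.58 − 0.0117 = 2.5683; Guadalupian 273.01 − 259.51 = 13.5; Furongian 497 − 485.4 = 11.6.
Ranking these from longest: Terreneuvian > Guadalupian > Furongian > Paleocene > Lopingian > Pliocene > Pleistocene.
Position 4 in that ranking is Paleocene, which lasted 10 Myr.

Paleocene, 10 million years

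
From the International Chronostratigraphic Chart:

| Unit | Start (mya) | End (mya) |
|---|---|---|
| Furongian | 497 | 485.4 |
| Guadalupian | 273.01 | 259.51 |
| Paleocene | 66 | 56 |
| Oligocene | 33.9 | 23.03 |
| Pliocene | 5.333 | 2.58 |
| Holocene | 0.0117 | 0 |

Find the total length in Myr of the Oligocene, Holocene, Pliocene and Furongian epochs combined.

25.2347 million years

Each duration: Oligocene = 10.87; Holocene = 0.0117; Pliocene = 2.753; Furongian = 11.6.
Sum: 10.87 + 0.0117 + 2.753 + 11.6 = 25.2347 Myr.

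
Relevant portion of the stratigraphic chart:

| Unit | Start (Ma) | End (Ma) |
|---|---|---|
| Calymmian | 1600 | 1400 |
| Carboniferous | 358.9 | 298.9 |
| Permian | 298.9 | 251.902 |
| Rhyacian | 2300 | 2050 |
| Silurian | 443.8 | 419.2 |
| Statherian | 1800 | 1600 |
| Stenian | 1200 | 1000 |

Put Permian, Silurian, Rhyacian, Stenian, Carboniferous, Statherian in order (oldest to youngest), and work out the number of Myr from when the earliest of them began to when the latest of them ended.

Rhyacian → Statherian → Stenian → Silurian → Carboniferous → Permian; total span 2048.098 Myr

From the excerpt: Permian 298.9–251.902; Silurian 443.8–419.2; Rhyacian 2300–2050; Stenian 1200–1000; Carboniferous 358.9–298.9; Statherian 1800–1600 (Ma).
Larger Ma is earlier, so the oldest is Rhyacian and the youngest is Permian; oldest to youngest: Rhyacian, Statherian, Stenian, Silurian, Carboniferous, Permian.
Oldest start 2300 minus youngest end 251.902 gives 2048.098 Myr overall.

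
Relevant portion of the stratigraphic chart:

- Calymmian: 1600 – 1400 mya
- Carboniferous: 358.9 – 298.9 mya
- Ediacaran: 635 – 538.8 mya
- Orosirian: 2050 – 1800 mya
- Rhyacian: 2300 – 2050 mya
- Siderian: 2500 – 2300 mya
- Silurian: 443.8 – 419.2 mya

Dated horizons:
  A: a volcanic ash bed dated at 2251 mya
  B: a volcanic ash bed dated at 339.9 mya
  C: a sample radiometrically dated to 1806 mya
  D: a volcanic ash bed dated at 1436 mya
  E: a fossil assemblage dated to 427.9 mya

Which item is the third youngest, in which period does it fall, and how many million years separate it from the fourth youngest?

D, in the Calymmian; 370 million years to C

Smaller Ma means younger, so youngest first: B 339.9 < E 427.9 < D 1436 < C 1806 < A 2251.
Counting 3 along gives D (1436 Ma); the excerpt puts that inside the Calymmian, 1600–1400 Ma.
Next in line is C (1806 Ma), and 1806 − 1436 = 370 Myr.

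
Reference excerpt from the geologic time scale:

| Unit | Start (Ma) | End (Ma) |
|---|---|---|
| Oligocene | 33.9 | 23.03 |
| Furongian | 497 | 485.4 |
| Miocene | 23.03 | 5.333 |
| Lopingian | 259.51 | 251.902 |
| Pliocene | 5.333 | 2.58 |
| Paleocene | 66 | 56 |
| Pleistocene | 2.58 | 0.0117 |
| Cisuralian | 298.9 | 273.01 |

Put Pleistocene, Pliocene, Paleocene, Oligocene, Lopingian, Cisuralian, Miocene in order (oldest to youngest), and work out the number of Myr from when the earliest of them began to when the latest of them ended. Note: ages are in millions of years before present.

Cisuralian, Lopingian, Paleocene, Oligocene, Miocene, Pliocene, Pleistocene; total span 298.8883 Myr

From the excerpt: Pleistocene 2.58–0.0117; Pliocene 5.333–2.58; Paleocene 66–56; Oligocene 33.9–23.03; Lopingian 259.51–251.902; Cisuralian 298.9–273.01; Miocene 23.03–5.333 (Ma).
Larger Ma is earlier, so the oldest is Cisuralian and the youngest is Pleistocene; oldest to youngest: Cisuralian, Lopingian, Paleocene, Oligocene, Miocene, Pliocene, Pleistocene.
Oldest start 298.9 minus youngest end 0.0117 gives 298.8883 Myr overall.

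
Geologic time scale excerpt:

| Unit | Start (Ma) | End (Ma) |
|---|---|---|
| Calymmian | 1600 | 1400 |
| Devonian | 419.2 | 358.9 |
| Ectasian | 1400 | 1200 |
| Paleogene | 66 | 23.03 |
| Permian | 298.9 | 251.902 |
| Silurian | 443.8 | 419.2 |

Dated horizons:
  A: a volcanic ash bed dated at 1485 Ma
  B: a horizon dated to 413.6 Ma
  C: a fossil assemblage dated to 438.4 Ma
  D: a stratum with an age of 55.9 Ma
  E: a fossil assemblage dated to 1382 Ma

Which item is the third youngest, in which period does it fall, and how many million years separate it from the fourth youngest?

Sorted youngest-first by Ma: D (55.9), B (413.6), C (438.4), E (1382), A (1485).
The third youngest is C at 438.4 Ma, which lies in 443.8–419.2 Ma: the Silurian.
The fourth youngest is E at 1382 Ma; separation = |438.4 − 1382| = 943.6 Myr.

C, in the Silurian; 943.6 million years to E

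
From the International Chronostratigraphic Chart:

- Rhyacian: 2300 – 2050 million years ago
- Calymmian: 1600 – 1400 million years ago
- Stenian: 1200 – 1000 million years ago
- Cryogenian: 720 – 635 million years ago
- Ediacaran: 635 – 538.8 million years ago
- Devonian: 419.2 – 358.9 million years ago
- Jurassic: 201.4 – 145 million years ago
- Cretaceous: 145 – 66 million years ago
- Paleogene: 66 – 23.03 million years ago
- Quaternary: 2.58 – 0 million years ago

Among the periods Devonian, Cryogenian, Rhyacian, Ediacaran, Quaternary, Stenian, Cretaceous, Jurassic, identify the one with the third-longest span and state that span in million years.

Ediacaran, 96.2 million years

Start − end for each: Devonian 419.2 − 358.9 = 60.3; Cryogenian 720 − 635 = 85; Rhyacian 2300 − 2050 = 250; Ediacaran 635 − 538.8 = 96.2; Quaternary 2.58 − 0 = 2.58; Stenian 1200 − 1000 = 200; Cretaceous 145 − 66 = 79; Jurassic 201.4 − 145 = 56.4.
Ranking these from longest: Rhyacian > Stenian > Ediacaran > Cryogenian > Cretaceous > Devonian > Jurassic > Quaternary.
Position 3 in that ranking is Ediacaran, which lasted 96.2 Myr.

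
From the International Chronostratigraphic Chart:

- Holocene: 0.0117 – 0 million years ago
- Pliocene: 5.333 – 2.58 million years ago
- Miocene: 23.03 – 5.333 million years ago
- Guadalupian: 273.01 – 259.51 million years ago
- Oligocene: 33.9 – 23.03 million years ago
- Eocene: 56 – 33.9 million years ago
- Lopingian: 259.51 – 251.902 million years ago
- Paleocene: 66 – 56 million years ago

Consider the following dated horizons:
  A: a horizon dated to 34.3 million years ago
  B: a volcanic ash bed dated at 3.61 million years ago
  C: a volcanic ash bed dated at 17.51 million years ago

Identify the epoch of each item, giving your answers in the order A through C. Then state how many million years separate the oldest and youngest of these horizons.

A — Eocene; B — Pliocene; C — Miocene; span 30.69 million years

A: 34.3 Ma lies in 56–33.9 Ma, so Eocene.
B: 3.61 Ma lies in 5.333–2.58 Ma, so Pliocene.
C: 17.51 Ma lies in 23.03–5.333 Ma, so Miocene.
Oldest = 34.3 Ma, youngest = 3.61 Ma → span 30.69 Myr.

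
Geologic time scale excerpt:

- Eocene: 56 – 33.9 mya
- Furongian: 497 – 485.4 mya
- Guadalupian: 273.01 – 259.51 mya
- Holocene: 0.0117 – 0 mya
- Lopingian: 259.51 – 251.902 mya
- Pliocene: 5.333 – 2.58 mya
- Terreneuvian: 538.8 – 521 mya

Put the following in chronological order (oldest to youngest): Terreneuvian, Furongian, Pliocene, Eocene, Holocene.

The oldest of these is Terreneuvian (starts 538.8 Ma) and the youngest is Holocene (ends 0 Ma).
In between, by decreasing start age: Furongian (497), Eocene (56), Pliocene (5.333).

Terreneuvian, Furongian, Eocene, Pliocene, Holocene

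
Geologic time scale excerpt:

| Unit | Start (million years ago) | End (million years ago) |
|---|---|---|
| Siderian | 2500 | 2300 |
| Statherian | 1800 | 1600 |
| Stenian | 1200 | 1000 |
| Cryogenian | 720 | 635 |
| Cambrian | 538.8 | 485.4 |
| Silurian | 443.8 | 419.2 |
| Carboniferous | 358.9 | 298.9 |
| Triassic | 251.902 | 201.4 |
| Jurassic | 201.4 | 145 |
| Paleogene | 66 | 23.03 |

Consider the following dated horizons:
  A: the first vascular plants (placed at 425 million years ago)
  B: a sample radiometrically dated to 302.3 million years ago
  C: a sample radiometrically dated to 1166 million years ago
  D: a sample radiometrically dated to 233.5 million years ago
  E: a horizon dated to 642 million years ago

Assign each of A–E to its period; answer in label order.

A — Silurian; B — Carboniferous; C — Stenian; D — Triassic; E — Cryogenian

Match each age against the start–end ranges in the excerpt: A = 425 Ma → Silurian (443.8–419.2); B = 302.3 Ma → Carboniferous (358.9–298.9); C = 1166 Ma → Stenian (1200–1000); D = 233.5 Ma → Triassic (251.902–201.4); E = 642 Ma → Cryogenian (720–635).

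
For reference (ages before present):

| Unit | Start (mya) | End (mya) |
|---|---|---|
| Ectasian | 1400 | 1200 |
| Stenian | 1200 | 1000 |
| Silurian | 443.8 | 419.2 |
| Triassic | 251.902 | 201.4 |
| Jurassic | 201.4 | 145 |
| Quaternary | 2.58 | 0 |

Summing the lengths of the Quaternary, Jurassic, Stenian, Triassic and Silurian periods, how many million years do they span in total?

Each duration: Quaternary = 2.58; Jurassic = 56.4; Stenian = 200; Triassic = 50.502; Silurian = 24.6.
Sum: 2.58 + 56.4 + 200 + 50.502 + 24.6 = 334.082 Myr.

334.082 million years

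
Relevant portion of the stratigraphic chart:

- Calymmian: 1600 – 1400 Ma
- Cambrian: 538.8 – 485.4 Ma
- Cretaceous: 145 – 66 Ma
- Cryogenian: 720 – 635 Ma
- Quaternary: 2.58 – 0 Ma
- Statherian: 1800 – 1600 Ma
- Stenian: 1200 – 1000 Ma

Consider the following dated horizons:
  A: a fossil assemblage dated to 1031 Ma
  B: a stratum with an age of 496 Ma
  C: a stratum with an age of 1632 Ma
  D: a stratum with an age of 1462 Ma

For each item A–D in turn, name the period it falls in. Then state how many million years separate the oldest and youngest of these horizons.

A — Stenian; B — Cambrian; C — Statherian; D — Calymmian; span 1136 million years

A: 1031 Ma lies in 1200–1000 Ma, so Stenian.
B: 496 Ma lies in 538.8–485.4 Ma, so Cambrian.
C: 1632 Ma lies in 1800–1600 Ma, so Statherian.
D: 1462 Ma lies in 1600–1400 Ma, so Calymmian.
Oldest = 1632 Ma, youngest = 496 Ma → span 1136 Myr.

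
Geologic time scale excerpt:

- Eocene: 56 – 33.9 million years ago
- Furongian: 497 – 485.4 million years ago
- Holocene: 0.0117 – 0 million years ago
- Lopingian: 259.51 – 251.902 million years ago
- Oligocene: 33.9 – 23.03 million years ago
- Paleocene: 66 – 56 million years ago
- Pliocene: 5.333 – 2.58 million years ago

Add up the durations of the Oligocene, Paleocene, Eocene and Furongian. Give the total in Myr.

Each duration: Oligocene = 10.87; Paleocene = 10; Eocene = 22.1; Furongian = 11.6.
Sum: 10.87 + 10 + 22.1 + 11.6 = 54.57 Myr.

54.57 million years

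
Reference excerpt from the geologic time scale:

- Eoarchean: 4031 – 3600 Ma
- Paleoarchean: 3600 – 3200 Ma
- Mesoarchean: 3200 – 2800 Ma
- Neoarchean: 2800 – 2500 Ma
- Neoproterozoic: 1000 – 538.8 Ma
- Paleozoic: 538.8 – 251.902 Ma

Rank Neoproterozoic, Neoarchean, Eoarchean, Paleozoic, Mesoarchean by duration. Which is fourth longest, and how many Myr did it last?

Durations: Neoproterozoic 461.2; Neoarchean 300; Eoarchean 431; Paleozoic 286.898; Mesoarchean 400 Myr.
Sorted longest-first: Neoproterozoic (461.2), Eoarchean (431), Mesoarchean (400), Neoarchean (300), Paleozoic (286.898).
The fourth longest is Neoarchean at 300 Myr.

Neoarchean, 300 million years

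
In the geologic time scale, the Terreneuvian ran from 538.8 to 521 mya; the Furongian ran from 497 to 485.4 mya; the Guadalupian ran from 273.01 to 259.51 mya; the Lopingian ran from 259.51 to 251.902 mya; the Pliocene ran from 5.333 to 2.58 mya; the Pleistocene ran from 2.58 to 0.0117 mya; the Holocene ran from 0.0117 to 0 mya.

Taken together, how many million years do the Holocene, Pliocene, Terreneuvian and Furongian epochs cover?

32.1647 million years

Duration is start − end for each: (0.0117 − 0) + (5.333 − 2.58) + (538.8 − 521) + (497 − 485.4).
That is 0.0117 + 2.753 + 17.8 + 11.6, which totals 32.1647 million years.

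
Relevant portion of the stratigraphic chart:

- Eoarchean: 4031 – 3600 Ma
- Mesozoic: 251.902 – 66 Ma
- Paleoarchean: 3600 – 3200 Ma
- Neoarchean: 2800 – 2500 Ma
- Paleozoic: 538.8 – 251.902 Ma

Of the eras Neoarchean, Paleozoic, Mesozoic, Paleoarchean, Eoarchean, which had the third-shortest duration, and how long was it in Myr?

Neoarchean, 300 million years

Start − end for each: Neoarchean 2800 − 2500 = 300; Paleozoic 538.8 − 251.902 = 286.898; Mesozoic 251.902 − 66 = 185.902; Paleoarchean 3600 − 3200 = 400; Eoarchean 4031 − 3600 = 431.
Ranking these from shortest: Mesozoic < Paleozoic < Neoarchean < Paleoarchean < Eoarchean.
Position 3 in that ranking is Neoarchean, which lasted 300 Myr.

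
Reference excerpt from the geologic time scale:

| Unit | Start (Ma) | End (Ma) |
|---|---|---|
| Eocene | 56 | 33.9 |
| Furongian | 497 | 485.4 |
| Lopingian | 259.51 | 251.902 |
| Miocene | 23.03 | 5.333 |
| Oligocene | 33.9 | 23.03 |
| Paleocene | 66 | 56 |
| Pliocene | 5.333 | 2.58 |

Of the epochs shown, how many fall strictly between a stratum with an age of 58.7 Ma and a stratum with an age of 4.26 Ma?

3

The older date is 58.7 Ma and the younger is 4.26 Ma.
Epochs with start < 58.7 and end > 4.26 Ma: Eocene (56–33.9), Oligocene (33.9–23.03), Miocene (23.03–5.333).
That is 3 complete epochs.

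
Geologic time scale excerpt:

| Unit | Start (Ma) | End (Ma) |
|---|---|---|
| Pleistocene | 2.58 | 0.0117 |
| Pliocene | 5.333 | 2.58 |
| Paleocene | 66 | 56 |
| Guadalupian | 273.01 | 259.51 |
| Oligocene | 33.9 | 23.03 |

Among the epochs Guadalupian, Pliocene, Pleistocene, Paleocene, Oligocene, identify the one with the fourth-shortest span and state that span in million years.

Oligocene, 10.87 million years

Durations: Guadalupian 13.5; Pliocene 2.753; Pleistocene 2.5683; Paleocene 10; Oligocene 10.87 Myr.
Sorted shortest-first: Pleistocene (2.5683), Pliocene (2.753), Paleocene (10), Oligocene (10.87), Guadalupian (13.5).
The fourth shortest is Oligocene at 10.87 Myr.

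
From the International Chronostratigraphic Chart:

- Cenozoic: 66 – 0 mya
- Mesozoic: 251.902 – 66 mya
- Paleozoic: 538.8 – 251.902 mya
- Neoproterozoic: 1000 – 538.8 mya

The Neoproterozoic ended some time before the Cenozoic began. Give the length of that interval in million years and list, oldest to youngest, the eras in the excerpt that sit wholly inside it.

The Neoproterozoic closes at 538.8 Ma and the Cenozoic opens at 66 Ma, so the interval is 538.8 − 66 = 472.8 Myr.
An era fits inside if it starts at or after 538.8 Ma and ends at or before 66 Ma; oldest first that gives Paleozoic, Mesozoic.

472.8 million years; Paleozoic, Mesozoic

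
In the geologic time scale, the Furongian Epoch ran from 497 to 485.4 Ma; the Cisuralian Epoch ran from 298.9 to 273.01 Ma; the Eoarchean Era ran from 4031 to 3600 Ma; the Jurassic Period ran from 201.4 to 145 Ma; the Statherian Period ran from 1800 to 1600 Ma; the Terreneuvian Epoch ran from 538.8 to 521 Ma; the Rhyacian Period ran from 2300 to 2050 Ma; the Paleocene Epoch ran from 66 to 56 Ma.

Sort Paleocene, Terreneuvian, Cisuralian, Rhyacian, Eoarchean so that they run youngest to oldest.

Paleocene → Cisuralian → Terreneuvian → Rhyacian → Eoarchean

The oldest of these is Eoarchean (starts 4031 Ma) and the youngest is Paleocene (ends 56 Ma).
In between, by decreasing start age: Rhyacian (2300), Terreneuvian (538.8), Cisuralian (298.9).
Listing youngest first means reversing that sequence.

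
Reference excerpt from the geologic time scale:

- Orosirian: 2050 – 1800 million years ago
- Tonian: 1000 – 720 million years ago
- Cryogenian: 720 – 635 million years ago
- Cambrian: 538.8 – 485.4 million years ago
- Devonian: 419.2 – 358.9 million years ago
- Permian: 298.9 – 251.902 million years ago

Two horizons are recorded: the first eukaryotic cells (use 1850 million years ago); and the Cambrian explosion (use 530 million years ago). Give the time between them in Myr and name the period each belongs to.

Elapsed time: 1850 − 530 = 1320 Myr.
1850 Ma lies within 2050–1800 Ma: Orosirian.
530 Ma lies within 538.8–485.4 Ma: Cambrian.

1320 million years apart; the first in the Orosirian, the second in the Cambrian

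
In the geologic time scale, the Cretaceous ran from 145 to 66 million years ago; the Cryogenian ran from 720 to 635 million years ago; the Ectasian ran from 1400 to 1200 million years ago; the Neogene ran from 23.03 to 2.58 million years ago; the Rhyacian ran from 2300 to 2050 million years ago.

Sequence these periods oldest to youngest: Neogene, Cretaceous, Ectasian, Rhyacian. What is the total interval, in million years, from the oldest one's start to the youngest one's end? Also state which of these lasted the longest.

Start ages (Ma): Rhyacian 2300, Ectasian 1400, Cretaceous 145, Neogene 23.03.
Ordered oldest to youngest: Rhyacian, Ectasian, Cretaceous, Neogene.
Span = 2300 − 2.58 = 2297.42 Myr.
Durations: Rhyacian 250, Cretaceous 79, Ectasian 200, Neogene 20.45 → longest is Rhyacian (250 Myr).

Rhyacian → Ectasian → Cretaceous → Neogene; total span 2297.42 Myr; longest is Rhyacian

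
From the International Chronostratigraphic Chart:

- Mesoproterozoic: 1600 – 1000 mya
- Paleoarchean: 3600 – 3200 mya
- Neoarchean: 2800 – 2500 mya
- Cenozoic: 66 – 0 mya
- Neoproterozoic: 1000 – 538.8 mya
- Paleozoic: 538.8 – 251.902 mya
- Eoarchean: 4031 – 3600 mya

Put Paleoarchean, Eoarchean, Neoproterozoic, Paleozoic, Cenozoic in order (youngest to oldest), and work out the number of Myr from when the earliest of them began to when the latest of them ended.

Cenozoic, Paleozoic, Neoproterozoic, Paleoarchean, Eoarchean; total span 4031 Myr

From the excerpt: Paleoarchean 3600–3200; Eoarchean 4031–3600; Neoproterozoic 1000–538.8; Paleozoic 538.8–251.902; Cenozoic 66–0 (Ma).
Larger Ma is earlier, so the oldest is Eoarchean and the youngest is Cenozoic; youngest to oldest: Cenozoic, Paleozoic, Neoproterozoic, Paleoarchean, Eoarchean.
Oldest start 4031 minus youngest end 0 gives 4031 Myr overall.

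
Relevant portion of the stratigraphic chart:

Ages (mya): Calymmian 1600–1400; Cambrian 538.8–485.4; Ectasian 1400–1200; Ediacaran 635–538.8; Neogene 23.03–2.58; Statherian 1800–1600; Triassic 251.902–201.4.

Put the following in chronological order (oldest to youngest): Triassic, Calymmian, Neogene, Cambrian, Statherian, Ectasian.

Read off each span (Ma): Triassic 251.902–201.4; Calymmian 1600–1400; Neogene 23.03–2.58; Cambrian 538.8–485.4; Statherian 1800–1600; Ectasian 1400–1200.
Larger Ma is older, so oldest→youngest is Statherian, Calymmian, Ectasian, Cambrian, Triassic, Neogene.

Statherian → Calymmian → Ectasian → Cambrian → Triassic → Neogene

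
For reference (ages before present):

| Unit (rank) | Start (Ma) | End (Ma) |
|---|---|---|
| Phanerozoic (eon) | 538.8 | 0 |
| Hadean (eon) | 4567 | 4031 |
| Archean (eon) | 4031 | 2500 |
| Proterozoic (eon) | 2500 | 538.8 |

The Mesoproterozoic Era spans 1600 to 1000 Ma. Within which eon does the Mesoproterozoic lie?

Proterozoic

The Mesoproterozoic (1600–1000 Ma) lies entirely within 2500–538.8 Ma, the Proterozoic Eon.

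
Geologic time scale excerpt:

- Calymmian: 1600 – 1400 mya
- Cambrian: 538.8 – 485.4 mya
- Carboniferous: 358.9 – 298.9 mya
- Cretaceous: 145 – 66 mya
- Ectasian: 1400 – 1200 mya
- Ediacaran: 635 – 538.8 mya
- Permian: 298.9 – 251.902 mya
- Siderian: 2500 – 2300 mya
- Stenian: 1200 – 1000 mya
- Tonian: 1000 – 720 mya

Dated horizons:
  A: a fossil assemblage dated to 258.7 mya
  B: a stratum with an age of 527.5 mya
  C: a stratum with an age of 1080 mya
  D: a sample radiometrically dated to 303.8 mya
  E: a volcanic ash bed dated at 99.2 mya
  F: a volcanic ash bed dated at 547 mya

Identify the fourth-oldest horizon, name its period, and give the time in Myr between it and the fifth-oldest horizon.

D, in the Carboniferous; 45.1 million years to A

Sorted oldest-first by Ma: C (1080), F (547), B (527.5), D (303.8), A (258.7), E (99.2).
The fourth oldest is D at 303.8 Ma, which lies in 358.9–298.9 Ma: the Carboniferous.
The fifth oldest is A at 258.7 Ma; separation = |303.8 − 258.7| = 45.1 Myr.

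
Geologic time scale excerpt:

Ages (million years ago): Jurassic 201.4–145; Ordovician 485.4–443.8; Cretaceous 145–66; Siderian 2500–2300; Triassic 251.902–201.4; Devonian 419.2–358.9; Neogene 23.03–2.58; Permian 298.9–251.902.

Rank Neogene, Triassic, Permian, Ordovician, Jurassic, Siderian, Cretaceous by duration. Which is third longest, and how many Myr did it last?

Start − end for each: Neogene 23.03 − 2.58 = 20.45; Triassic 251.902 − 201.4 = 50.502; Permian 298.9 − 251.902 = 46.998; Ordovician 485.4 − 443.8 = 41.6; Jurassic 201.4 − 145 = 56.4; Siderian 2500 − 2300 = 200; Cretaceous 145 − 66 = 79.
Ranking these from longest: Siderian > Cretaceous > Jurassic > Triassic > Permian > Ordovician > Neogene.
Position 3 in that ranking is Jurassic, which lasted 56.4 Myr.

Jurassic, 56.4 million years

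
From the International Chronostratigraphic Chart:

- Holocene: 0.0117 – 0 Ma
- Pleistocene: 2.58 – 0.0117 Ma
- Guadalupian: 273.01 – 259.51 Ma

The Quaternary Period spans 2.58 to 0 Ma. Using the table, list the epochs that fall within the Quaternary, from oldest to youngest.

Pleistocene, Holocene

Epochs with both bounds inside 2.58–0 Ma: Pleistocene (2.58–0.0117), Holocene (0.0117–0).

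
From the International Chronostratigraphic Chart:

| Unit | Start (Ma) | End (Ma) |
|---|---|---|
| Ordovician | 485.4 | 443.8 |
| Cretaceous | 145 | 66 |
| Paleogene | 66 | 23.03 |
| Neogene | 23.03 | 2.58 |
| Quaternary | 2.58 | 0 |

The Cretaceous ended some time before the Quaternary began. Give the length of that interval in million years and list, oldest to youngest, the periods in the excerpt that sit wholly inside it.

63.42 million years; Paleogene, Neogene

End of Cretaceous = 66 Ma; start of Quaternary = 2.58 Ma.
Gap = 66 − 2.58 = 63.42 Myr.
Periods wholly inside 66–2.58 Ma: Paleogene (66–23.03), Neogene (23.03–2.58).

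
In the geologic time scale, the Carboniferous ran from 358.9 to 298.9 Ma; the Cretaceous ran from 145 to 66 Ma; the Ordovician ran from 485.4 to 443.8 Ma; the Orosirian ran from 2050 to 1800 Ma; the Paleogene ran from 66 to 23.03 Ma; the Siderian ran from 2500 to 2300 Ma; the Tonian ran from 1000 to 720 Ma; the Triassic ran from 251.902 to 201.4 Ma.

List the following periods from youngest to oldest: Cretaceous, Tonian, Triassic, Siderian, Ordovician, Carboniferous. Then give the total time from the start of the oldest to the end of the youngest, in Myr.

Cretaceous, Triassic, Carboniferous, Ordovician, Tonian, Siderian; total span 2434 Myr

From the excerpt: Cretaceous 145–66; Tonian 1000–720; Triassic 251.902–201.4; Siderian 2500–2300; Ordovician 485.4–443.8; Carboniferous 358.9–298.9 (Ma).
Larger Ma is earlier, so the oldest is Siderian and the youngest is Cretaceous; youngest to oldest: Cretaceous, Triassic, Carboniferous, Ordovician, Tonian, Siderian.
Oldest start 2500 minus youngest end 66 gives 2434 Myr overall.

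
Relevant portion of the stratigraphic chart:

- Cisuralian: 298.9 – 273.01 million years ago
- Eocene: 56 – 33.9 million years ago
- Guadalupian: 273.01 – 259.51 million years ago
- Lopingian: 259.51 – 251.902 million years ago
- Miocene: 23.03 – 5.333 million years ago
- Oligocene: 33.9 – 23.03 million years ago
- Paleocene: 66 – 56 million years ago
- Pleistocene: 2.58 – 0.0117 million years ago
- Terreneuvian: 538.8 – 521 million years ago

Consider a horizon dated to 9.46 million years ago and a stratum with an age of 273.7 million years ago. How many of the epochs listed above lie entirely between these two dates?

273.7 Ma sits inside the Cisuralian (298.9–273.01) and 9.46 Ma inside the Miocene (23.03–5.333); neither of those is wholly between the two dates.
The listed epochs lying completely between them are Guadalupian, Lopingian, Paleocene, Eocene, Oligocene — 5 in all.

5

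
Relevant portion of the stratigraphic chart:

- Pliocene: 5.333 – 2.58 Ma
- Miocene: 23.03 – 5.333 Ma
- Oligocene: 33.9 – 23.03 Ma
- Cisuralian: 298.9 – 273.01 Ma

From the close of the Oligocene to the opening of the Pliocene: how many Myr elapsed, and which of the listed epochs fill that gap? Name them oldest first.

17.697 million years; Miocene

End of Oligocene = 23.03 Ma; start of Pliocene = 5.333 Ma.
Gap = 23.03 − 5.333 = 17.697 Myr.
Epochs wholly inside 23.03–5.333 Ma: Miocene (23.03–5.333).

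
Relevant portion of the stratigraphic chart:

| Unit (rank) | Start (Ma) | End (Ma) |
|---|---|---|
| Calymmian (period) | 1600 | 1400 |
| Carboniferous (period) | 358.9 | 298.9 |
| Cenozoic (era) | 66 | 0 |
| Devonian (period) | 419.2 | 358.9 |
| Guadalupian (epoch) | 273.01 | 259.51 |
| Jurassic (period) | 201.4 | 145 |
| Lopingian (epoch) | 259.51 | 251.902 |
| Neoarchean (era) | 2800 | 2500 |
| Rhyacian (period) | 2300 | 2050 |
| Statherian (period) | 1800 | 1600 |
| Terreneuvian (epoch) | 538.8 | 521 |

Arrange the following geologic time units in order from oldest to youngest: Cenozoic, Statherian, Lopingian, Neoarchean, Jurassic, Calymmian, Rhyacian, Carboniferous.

Sorting by start age (descending Ma, since larger Ma = older): Neoarchean began 2800, Rhyacian began 2300, Statherian began 1800, Calymmian began 1600, Carboniferous began 358.9, Lopingian began 259.51, Jurassic began 201.4, Cenozoic began 66.

Neoarchean, Rhyacian, Statherian, Calymmian, Carboniferous, Lopingian, Jurassic, Cenozoic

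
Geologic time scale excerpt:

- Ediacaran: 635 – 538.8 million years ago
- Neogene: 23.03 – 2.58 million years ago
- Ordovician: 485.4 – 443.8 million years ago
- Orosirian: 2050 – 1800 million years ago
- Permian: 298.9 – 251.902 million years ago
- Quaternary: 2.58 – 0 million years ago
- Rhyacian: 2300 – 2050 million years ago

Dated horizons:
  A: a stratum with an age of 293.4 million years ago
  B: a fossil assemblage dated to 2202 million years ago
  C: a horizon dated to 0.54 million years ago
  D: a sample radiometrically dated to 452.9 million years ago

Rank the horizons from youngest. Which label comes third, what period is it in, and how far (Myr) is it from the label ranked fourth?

Sorted youngest-first by Ma: C (0.54), A (293.4), D (452.9), B (2202).
The third youngest is D at 452.9 Ma, which lies in 485.4–443.8 Ma: the Ordovician.
The fourth youngest is B at 2202 Ma; separation = |452.9 − 2202| = 1749.1 Myr.

D, in the Ordovician; 1749.1 million years to B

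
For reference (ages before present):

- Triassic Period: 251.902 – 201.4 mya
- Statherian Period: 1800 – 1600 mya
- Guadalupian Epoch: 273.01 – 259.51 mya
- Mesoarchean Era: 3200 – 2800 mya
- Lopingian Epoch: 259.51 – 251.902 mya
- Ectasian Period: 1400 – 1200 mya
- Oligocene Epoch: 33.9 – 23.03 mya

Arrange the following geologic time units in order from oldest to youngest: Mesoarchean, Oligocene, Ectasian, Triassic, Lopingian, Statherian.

Mesoarchean, Statherian, Ectasian, Lopingian, Triassic, Oligocene

Sorting by start age (descending Ma, since larger Ma = older): Mesoarchean start 3200, Statherian start 1800, Ectasian start 1400, Lopingian start 259.51, Triassic start 251.902, Oligocene start 33.9.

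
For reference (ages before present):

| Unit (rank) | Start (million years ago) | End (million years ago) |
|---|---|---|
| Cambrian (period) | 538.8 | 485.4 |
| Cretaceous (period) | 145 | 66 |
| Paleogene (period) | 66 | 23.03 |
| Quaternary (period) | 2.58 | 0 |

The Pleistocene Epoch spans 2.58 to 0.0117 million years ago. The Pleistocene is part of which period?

Quaternary

The Pleistocene (2.58–0.0117 Ma) lies entirely within 2.58–0 Ma, the Quaternary Period.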